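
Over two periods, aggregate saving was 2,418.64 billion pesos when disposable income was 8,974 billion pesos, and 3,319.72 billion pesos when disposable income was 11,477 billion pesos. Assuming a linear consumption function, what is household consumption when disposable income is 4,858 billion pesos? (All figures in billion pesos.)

C = 3921.12

MPS = ΔS/ΔY = (3319.72 − 2418.64)/(11477 − 8974) = 901.08/2503 = 0.36
MPC = 1 − MPS = 0.64
Autonomous saving = 2418.64 − 0.36(8974) = -812, so a = 812
C = 812 + 0.64(4858) = 812 + 3109.12 = 3921.12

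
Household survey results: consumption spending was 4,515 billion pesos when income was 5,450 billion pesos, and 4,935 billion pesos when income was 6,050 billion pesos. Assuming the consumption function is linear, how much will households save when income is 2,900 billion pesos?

MPC = (4935 − 4515)/(6050 − 5450) = 420/600 = 0.7
a = 4515 − 0.7(5450) = 4515 − 3815 = 700
C = 700 + 0.7(2900) = 2730
S = 2900 − 2730 = 170

S = 170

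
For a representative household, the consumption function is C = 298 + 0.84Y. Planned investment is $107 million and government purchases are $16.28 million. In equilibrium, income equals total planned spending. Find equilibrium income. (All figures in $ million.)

Y = 2633

Y = C + I + G = 298 + 0.84Y + 107 + 16.28
Y − 0.84Y = 421.28
0.16Y = 421.28, so Y = 421.28/0.16 = 2633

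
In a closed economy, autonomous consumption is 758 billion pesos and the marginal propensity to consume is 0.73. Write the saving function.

S = -758 + 0.27Y

S = Y − C = Y − (758 + 0.73Y) = -758 + (1 − 0.73)Y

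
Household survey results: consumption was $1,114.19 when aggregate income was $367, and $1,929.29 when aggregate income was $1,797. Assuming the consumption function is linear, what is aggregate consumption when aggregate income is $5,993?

C = 4321.01

MPC = (1929.29 − 1114.19)/(1797 − 367) = 815.1/1430 = 0.57
a = 1114.19 − 0.57(367) = 1114.19 − 209.19 = 905
C = 905 + 0.57(5993) = 905 + 3416.01 = 4321.01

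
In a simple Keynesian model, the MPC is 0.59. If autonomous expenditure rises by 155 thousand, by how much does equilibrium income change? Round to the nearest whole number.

The multiplier is 1/(1 − MPC) = 1/0.41.
ΔY = 155/0.41 = 378.05 ≈ 378

ΔY ≈ 378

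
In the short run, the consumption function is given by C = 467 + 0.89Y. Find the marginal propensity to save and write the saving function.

MPS = 1 − MPC = 1 − 0.89 = 0.11
S = Y − C = -467 + 0.11Y

MPS = 0.11; S = -467 + 0.11Y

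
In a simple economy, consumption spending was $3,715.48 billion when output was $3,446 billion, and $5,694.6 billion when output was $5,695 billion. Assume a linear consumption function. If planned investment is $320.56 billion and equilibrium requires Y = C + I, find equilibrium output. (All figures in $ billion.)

Y = 8363

MPC = (5694.6 − 3715.48)/(5695 − 3446) = 1979.12/2249 = 0.88
a = 3715.48 − 0.88(3446) = 683
Equilibrium: Y = 683 + 0.88Y + 320.56
0.12Y = 1003.56, so Y = 1003.56/0.12 = 8363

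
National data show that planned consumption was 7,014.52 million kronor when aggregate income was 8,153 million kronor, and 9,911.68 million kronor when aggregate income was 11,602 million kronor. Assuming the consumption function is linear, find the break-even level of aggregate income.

Y = 1037.5

MPC = (9911.68 − 7014.52)/(11602 − 8153) = 2897.16/3449 = 0.84
a = 7014.52 − 0.84(8153) = 7014.52 − 6848.52 = 166
Break-even: Y = a/(1−MPC) = 166/0.16 = 1037.5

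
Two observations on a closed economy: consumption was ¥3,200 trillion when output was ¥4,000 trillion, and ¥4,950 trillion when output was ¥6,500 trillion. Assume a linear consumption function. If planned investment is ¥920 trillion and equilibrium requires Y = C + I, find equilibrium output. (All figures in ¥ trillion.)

MPC = (4950 − 3200)/(6500 − 4000) = 1750/2500 = 0.7
a = 3200 − 0.7(4000) = 400
Equilibrium: Y = 400 + 0.7Y + 920
0.3Y = 1320, so Y = 1320/0.3 = 4400

Y = 4400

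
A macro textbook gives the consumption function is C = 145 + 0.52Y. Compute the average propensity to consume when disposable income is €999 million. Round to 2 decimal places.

C = 145 + 0.52(999) = 664.48
APC = C/Y = 664.48/999 = 0.67

APC = 0.67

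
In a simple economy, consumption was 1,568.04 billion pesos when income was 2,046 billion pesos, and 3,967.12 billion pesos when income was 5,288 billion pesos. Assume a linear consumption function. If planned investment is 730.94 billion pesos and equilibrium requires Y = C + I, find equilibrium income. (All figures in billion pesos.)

MPC = (3967.12 − 1568.04)/(5288 − 2046) = 2399.08/3242 = 0.74
a = 1568.04 − 0.74(2046) = 54
Equilibrium: Y = 54 + 0.74Y + 730.94
0.26Y = 784.94, so Y = 784.94/0.26 = 3019

Y = 3019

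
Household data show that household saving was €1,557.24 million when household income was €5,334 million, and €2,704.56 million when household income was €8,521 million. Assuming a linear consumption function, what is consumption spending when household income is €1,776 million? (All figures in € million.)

C = 1499.64

MPS = ΔS/ΔY = (2704.56 − 1557.24)/(8521 − 5334) = 1147.32/3187 = 0.36
MPC = 1 − MPS = 0.64
Autonomous saving = 1557.24 − 0.36(5334) = -363, so a = 363
C = 363 + 0.64(1776) = 363 + 1136.64 = 1499.64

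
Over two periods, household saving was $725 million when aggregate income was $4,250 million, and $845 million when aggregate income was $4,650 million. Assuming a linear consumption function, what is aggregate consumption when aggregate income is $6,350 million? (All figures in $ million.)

MPS = ΔS/ΔY = (845 − 725)/(4650 − 4250) = 120/400 = 0.3
MPC = 1 − MPS = 0.7
Autonomous saving = 725 − 0.3(4250) = -550, so a = 550
C = 550 + 0.7(6350) = 550 + 4445 = 4995

C = 4995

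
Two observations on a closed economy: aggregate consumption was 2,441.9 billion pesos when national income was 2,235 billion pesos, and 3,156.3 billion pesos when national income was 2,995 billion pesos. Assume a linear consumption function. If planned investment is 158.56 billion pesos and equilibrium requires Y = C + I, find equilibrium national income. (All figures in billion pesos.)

Y = 8326

MPC = (3156.3 − 2441.9)/(2995 − 2235) = 714.4/760 = 0.94
a = 2441.9 − 0.94(2235) = 341
Equilibrium: Y = 341 + 0.94Y + 158.56
0.06Y = 499.56, so Y = 499.56/0.06 = 8326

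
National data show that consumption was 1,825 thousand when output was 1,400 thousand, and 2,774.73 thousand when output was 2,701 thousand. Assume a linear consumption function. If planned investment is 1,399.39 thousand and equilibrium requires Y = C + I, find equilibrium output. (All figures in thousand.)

Y = 8157

MPC = (2774.73 − 1825)/(2701 − 1400) = 949.73/1301 = 0.73
a = 1825 − 0.73(1400) = 803
Equilibrium: Y = 803 + 0.73Y + 1399.39
0.27Y = 2202.39, so Y = 2202.39/0.27 = 8157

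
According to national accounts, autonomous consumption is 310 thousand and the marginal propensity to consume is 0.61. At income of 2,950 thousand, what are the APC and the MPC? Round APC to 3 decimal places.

APC = 0.715; MPC = 0.61

MPC = 0.61 (the slope of the consumption function)
C = 310 + 0.61(2950) = 2109.5, so APC = 2109.5/2950 = 0.715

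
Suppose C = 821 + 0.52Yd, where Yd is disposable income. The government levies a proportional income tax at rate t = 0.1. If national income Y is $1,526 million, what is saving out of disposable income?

Yd = (1 − 0.1)(1526) = 0.9(1526) = 1373.4
C = 821 + 0.52(1373.4) = 821 + 714.168 = 1535.168
S = Yd − C = 1373.4 − 1535.168 = -161.768

S = -161.768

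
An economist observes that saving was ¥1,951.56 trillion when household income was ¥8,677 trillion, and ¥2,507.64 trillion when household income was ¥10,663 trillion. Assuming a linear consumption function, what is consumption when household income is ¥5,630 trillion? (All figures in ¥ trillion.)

C = 4531.6

MPS = ΔS/ΔY = (2507.64 − 1951.56)/(10663 − 8677) = 556.08/1986 = 0.28
MPC = 1 − MPS = 0.72
Autonomous saving = 1951.56 − 0.28(8677) = -478, so a = 478
C = 478 + 0.72(5630) = 478 + 4053.6 = 4531.6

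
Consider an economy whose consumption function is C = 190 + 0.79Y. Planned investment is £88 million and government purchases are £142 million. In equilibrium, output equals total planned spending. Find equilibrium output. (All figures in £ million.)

Y = 2000

Y = C + I + G = 190 + 0.79Y + 88 + 142
Y − 0.79Y = 420
0.21Y = 420, so Y = 420/0.21 = 2000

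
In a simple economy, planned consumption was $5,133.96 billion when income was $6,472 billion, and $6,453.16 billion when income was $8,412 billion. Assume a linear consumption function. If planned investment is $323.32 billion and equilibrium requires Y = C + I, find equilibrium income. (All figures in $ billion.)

Y = 3301

MPC = (6453.16 − 5133.96)/(8412 − 6472) = 1319.2/1940 = 0.68
a = 5133.96 − 0.68(6472) = 733
Equilibrium: Y = 733 + 0.68Y + 323.32
0.32Y = 1056.32, so Y = 1056.32/0.32 = 3301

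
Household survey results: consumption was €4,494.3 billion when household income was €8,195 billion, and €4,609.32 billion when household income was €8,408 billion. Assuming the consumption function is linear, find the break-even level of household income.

MPC = (4609.32 − 4494.3)/(8408 − 8195) = 115.02/213 = 0.54
a = 4494.3 − 0.54(8195) = 4494.3 − 4425.3 = 69
Break-even: Y = a/(1−MPC) = 69/0.46 = 150

Y = 150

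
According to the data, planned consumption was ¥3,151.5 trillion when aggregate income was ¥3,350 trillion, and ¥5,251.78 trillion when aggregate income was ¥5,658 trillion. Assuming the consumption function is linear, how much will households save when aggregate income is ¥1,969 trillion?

MPC = (5251.78 − 3151.5)/(5658 − 3350) = 2100.28/2308 = 0.91
a = 3151.5 − 0.91(3350) = 3151.5 − 3048.5 = 103
C = 103 + 0.91(1969) = 1894.79
S = 1969 − 1894.79 = 74.21

S = 74.21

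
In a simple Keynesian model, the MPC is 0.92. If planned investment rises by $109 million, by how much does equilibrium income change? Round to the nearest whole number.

ΔY ≈ 1363

The multiplier is 1/(1 − MPC) = 1/0.08.
ΔY = 109/0.08 = 1362.50 ≈ 1363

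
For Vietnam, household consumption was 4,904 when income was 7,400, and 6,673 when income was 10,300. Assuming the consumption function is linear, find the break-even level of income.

MPC = (6673 − 4904)/(10300 − 7400) = 1769/2900 = 0.61
a = 4904 − 0.61(7400) = 4904 − 4514 = 390
Break-even: Y = a/(1−MPC) = 390/0.39 = 1000

Y = 1000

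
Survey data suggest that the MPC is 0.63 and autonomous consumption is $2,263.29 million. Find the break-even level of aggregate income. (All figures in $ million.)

Y = 6117

At break-even, C = Y: 2263.29 + 0.63Y = Y
0.37Y = 2263.29, so Y = 2263.29/0.37 = 6117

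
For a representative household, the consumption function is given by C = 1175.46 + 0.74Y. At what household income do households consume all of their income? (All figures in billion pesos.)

Y = 4521

At break-even, C = Y: 1175.46 + 0.74Y = Y
0.26Y = 1175.46, so Y = 1175.46/0.26 = 4521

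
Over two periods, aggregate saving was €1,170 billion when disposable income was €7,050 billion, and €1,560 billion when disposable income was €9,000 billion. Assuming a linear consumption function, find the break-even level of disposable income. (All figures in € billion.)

Y = 1200

MPS = ΔS/ΔY = (1560 − 1170)/(9000 − 7050) = 390/1950 = 0.2
MPC = 1 − MPS = 0.8
From S(7050) = 1170: −a + 0.2(7050) = 1170, so a = 1410 − 1170 = 240
Break-even (S = 0): Y = a/MPS = 240/0.2 = 1200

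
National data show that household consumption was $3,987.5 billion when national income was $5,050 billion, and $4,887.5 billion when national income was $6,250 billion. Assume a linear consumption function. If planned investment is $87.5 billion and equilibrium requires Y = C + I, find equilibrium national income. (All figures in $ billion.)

Y = 1150

MPC = (4887.5 − 3987.5)/(6250 − 5050) = 900/1200 = 0.75
a = 3987.5 − 0.75(5050) = 200
Equilibrium: Y = 200 + 0.75Y + 87.5
0.25Y = 287.5, so Y = 287.5/0.25 = 1150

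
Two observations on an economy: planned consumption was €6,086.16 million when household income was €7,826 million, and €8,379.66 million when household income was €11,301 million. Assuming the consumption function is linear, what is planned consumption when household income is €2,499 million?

MPC = (8379.66 − 6086.16)/(11301 − 7826) = 2293.5/3475 = 0.66
a = 6086.16 − 0.66(7826) = 6086.16 − 5165.16 = 921
C = 921 + 0.66(2499) = 921 + 1649.34 = 2570.34

C = 2570.34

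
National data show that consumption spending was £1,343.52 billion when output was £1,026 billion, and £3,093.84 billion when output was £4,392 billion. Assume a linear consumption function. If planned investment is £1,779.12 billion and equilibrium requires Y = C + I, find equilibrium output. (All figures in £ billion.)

Y = 5394

MPC = (3093.84 − 1343.52)/(4392 − 1026) = 1750.32/3366 = 0.52
a = 1343.52 − 0.52(1026) = 810
Equilibrium: Y = 810 + 0.52Y + 1779.12
0.48Y = 2589.12, so Y = 2589.12/0.48 = 5394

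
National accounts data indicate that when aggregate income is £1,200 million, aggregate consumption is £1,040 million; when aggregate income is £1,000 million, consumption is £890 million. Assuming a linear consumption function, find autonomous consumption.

MPC = ΔC/ΔY = (1040 − 890)/(1200 − 1000) = 150/200 = 0.75
a = C − MPC·Y = 890 − 0.75(1000) = 890 − 750 = 140

a = 140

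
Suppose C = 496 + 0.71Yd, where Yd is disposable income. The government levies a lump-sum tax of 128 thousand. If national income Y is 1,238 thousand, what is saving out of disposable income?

S = -174.1

Yd = Y − T = 1238 − 128 = 1110
C = 496 + 0.71(1110) = 496 + 788.1 = 1284.1
S = Yd − C = 1110 − 1284.1 = -174.1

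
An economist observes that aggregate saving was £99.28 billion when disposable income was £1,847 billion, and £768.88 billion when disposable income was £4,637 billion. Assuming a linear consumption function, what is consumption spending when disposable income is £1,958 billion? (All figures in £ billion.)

MPS = ΔS/ΔY = (768.88 − 99.28)/(4637 − 1847) = 669.6/2790 = 0.24
MPC = 1 − MPS = 0.76
Autonomous saving = 99.28 − 0.24(1847) = -344, so a = 344
C = 344 + 0.76(1958) = 344 + 1488.08 = 1832.08

C = 1832.08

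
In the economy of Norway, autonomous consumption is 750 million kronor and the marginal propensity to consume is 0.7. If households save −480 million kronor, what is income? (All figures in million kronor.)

S = Y − C = -750 + 0.3Y
-750 + 0.3Y = -480, so 0.3Y = 270 and Y = 900

Y = 900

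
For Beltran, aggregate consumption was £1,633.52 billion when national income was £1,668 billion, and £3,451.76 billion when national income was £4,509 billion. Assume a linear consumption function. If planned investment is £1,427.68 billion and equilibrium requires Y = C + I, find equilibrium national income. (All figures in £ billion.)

Y = 5538

MPC = (3451.76 − 1633.52)/(4509 − 1668) = 1818.24/2841 = 0.64
a = 1633.52 − 0.64(1668) = 566
Equilibrium: Y = 566 + 0.64Y + 1427.68
0.36Y = 1993.68, so Y = 1993.68/0.36 = 5538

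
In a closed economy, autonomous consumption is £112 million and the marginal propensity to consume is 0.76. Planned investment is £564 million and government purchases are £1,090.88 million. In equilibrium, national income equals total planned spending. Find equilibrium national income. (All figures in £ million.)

Y = 7362

Y = C + I + G = 112 + 0.76Y + 564 + 1090.88
Y − 0.76Y = 1766.88
0.24Y = 1766.88, so Y = 1766.88/0.24 = 7362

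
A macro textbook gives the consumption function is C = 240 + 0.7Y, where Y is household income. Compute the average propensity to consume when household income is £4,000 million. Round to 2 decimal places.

APC = 0.76

C = 240 + 0.7(4000) = 3040
APC = C/Y = 3040/4000 = 0.76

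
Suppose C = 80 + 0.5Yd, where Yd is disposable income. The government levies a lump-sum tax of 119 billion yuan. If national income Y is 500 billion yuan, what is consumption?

Yd = Y − T = 500 − 119 = 381
C = 80 + 0.5(381) = 80 + 190.5 = 270.5

C = 270.5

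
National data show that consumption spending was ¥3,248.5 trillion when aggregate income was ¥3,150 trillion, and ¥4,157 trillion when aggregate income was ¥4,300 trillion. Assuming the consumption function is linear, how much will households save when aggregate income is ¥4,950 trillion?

MPC = (4157 − 3248.5)/(4300 − 3150) = 908.5/1150 = 0.79
a = 3248.5 − 0.79(3150) = 3248.5 − 2488.5 = 760
C = 760 + 0.79(4950) = 4670.5
S = 4950 − 4670.5 = 279.5

S = 279.5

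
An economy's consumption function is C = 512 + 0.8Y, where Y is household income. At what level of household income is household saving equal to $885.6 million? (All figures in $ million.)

S = Y − C = -512 + 0.2Y
-512 + 0.2Y = 885.6, so 0.2Y = 1397.6 and Y = 6988

Y = 6988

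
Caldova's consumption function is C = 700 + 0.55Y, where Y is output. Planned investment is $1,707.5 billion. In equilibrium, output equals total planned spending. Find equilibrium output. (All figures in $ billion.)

Y = 5350

Y = C + I = 700 + 0.55Y + 1707.5
Y − 0.55Y = 2407.5
0.45Y = 2407.5, so Y = 2407.5/0.45 = 5350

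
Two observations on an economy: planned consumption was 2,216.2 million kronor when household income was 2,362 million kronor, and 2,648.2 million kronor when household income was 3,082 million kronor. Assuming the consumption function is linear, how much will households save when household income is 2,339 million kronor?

S = 136.6

MPC = (2648.2 − 2216.2)/(3082 − 2362) = 432/720 = 0.6
a = 2216.2 − 0.6(2362) = 2216.2 − 1417.2 = 799
C = 799 + 0.6(2339) = 2202.4
S = 2339 − 2202.4 = 136.6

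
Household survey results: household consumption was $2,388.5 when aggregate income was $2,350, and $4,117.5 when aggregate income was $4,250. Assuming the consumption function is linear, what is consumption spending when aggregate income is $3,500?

C = 3435

MPC = (4117.5 − 2388.5)/(4250 − 2350) = 1729/1900 = 0.91
a = 2388.5 − 0.91(2350) = 2388.5 − 2138.5 = 250
C = 250 + 0.91(3500) = 250 + 3185 = 3435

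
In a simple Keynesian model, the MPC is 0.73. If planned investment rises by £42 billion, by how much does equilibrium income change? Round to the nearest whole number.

The multiplier is 1/(1 − MPC) = 1/0.27.
ΔY = 42/0.27 = 155.56 ≈ 156

ΔY ≈ 156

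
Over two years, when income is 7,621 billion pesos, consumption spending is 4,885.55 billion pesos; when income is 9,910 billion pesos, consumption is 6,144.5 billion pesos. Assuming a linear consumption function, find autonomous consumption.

MPC = ΔC/ΔY = (6144.5 − 4885.55)/(9910 − 7621) = 1258.95/2289 = 0.55
a = C − MPC·Y = 4885.55 − 0.55(7621) = 4885.55 − 4191.55 = 694

a = 694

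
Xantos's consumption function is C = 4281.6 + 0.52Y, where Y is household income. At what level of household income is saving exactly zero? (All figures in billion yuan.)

At break-even, C = Y: 4281.6 + 0.52Y = Y
0.48Y = 4281.6, so Y = 4281.6/0.48 = 8920

Y = 8920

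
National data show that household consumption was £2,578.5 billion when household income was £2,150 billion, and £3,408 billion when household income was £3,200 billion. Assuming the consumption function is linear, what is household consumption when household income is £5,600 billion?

C = 5304

MPC = (3408 − 2578.5)/(3200 − 2150) = 829.5/1050 = 0.79
a = 2578.5 − 0.79(2150) = 2578.5 − 1698.5 = 880
C = 880 + 0.79(5600) = 880 + 4424 = 5304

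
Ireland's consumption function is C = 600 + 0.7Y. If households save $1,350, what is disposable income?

Y = 6500

S = Y − C = -600 + 0.3Y
-600 + 0.3Y = 1350, so 0.3Y = 1950 and Y = 6500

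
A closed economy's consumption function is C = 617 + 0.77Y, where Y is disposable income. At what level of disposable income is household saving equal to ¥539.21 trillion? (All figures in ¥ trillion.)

S = Y − C = -617 + 0.23Y
-617 + 0.23Y = 539.21, so 0.23Y = 1156.21 and Y = 5027

Y = 5027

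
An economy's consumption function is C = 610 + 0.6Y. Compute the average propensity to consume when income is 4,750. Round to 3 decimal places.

APC = 0.728

C = 610 + 0.6(4750) = 3460
APC = C/Y = 3460/4750 = 0.728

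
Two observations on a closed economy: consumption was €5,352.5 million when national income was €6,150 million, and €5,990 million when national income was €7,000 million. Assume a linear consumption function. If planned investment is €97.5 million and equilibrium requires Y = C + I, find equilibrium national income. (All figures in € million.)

MPC = (5990 − 5352.5)/(7000 − 6150) = 637.5/850 = 0.75
a = 5352.5 − 0.75(6150) = 740
Equilibrium: Y = 740 + 0.75Y + 97.5
0.25Y = 837.5, so Y = 837.5/0.25 = 3350

Y = 3350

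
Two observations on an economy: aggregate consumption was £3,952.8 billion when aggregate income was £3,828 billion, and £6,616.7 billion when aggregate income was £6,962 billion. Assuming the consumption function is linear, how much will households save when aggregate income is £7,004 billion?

MPC = (6616.7 − 3952.8)/(6962 − 3828) = 2663.9/3134 = 0.85
a = 3952.8 − 0.85(3828) = 3952.8 − 3253.8 = 699
C = 699 + 0.85(7004) = 6652.4
S = 7004 − 6652.4 = 351.6

S = 351.6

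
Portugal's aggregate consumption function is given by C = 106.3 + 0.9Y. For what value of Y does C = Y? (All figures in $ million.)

At break-even, C = Y: 106.3 + 0.9Y = Y
0.1Y = 106.3, so Y = 106.3/0.1 = 1063

Y = 1063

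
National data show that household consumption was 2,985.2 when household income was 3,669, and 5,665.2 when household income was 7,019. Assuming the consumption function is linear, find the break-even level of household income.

MPC = (5665.2 − 2985.2)/(7019 − 3669) = 2680/3350 = 0.8
a = 2985.2 − 0.8(3669) = 2985.2 − 2935.2 = 50
Break-even: Y = a/(1−MPC) = 50/0.2 = 250

Y = 250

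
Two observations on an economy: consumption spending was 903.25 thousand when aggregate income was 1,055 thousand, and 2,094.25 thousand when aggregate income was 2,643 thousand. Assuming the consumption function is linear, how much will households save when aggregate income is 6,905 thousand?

MPC = (2094.25 − 903.25)/(2643 − 1055) = 1191/1588 = 0.75
a = 903.25 − 0.75(1055) = 903.25 − 791.25 = 112
C = 112 + 0.75(6905) = 5290.75
S = 6905 − 5290.75 = 1614.25

S = 1614.25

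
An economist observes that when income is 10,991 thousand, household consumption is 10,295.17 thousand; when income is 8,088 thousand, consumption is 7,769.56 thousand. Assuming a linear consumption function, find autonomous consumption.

MPC = ΔC/ΔY = (10295.17 − 7769.56)/(10991 − 8088) = 2525.61/2903 = 0.87
a = C − MPC·Y = 7769.56 − 0.87(8088) = 7769.56 − 7036.56 = 733

a = 733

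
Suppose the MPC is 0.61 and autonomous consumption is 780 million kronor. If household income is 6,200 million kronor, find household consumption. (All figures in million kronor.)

C = 4562

C = 780 + 0.61(6200) = 780 + 3782 = 4562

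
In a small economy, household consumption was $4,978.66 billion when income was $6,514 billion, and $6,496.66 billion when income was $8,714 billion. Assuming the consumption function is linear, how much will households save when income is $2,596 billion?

S = 320.76

MPC = (6496.66 − 4978.66)/(8714 − 6514) = 1518/2200 = 0.69
a = 4978.66 − 0.69(6514) = 4978.66 − 4494.66 = 484
C = 484 + 0.69(2596) = 2275.24
S = 2596 − 2275.24 = 320.76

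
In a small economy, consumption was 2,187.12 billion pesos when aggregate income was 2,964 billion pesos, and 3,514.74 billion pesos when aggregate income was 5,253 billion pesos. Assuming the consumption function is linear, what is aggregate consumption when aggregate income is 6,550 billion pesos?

MPC = (3514.74 − 2187.12)/(5253 − 2964) = 1327.62/2289 = 0.58
a = 2187.12 − 0.58(2964) = 2187.12 − 1719.12 = 468
C = 468 + 0.58(6550) = 468 + 3799 = 4267

C = 4267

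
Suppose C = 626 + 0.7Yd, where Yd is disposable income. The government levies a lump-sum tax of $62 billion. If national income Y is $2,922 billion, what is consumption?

Yd = Y − T = 2922 − 62 = 2860
C = 626 + 0.7(2860) = 626 + 2002 = 2628

C = 2628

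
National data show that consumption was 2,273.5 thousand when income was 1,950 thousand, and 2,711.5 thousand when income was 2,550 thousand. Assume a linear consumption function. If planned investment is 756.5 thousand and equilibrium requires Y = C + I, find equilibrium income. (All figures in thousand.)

MPC = (2711.5 − 2273.5)/(2550 − 1950) = 438/600 = 0.73
a = 2273.5 − 0.73(1950) = 850
Equilibrium: Y = 850 + 0.73Y + 756.5
0.27Y = 1606.5, so Y = 1606.5/0.27 = 5950

Y = 5950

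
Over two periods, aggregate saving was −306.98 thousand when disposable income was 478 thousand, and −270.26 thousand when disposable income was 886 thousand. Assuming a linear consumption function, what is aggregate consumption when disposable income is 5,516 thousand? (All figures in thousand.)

C = 5369.56

MPS = ΔS/ΔY = (-270.26 − (-306.98))/(886 − 478) = 36.72/408 = 0.09
MPC = 1 − MPS = 0.91
Autonomous saving = -306.98 − 0.09(478) = -350, so a = 350
C = 350 + 0.91(5516) = 350 + 5019.56 = 5369.56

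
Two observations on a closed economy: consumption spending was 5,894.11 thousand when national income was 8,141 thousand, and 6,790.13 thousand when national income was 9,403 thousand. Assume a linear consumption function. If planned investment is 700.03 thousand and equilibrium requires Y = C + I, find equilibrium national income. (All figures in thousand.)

Y = 2807

MPC = (6790.13 − 5894.11)/(9403 − 8141) = 896.02/1262 = 0.71
a = 5894.11 − 0.71(8141) = 114
Equilibrium: Y = 114 + 0.71Y + 700.03
0.29Y = 814.03, so Y = 814.03/0.29 = 2807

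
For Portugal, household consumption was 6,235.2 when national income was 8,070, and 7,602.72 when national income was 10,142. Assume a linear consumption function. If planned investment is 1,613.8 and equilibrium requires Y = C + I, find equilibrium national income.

Y = 7420

MPC = (7602.72 − 6235.2)/(10142 − 8070) = 1367.52/2072 = 0.66
a = 6235.2 − 0.66(8070) = 909
Equilibrium: Y = 909 + 0.66Y + 1613.8
0.34Y = 2522.8, so Y = 2522.8/0.34 = 7420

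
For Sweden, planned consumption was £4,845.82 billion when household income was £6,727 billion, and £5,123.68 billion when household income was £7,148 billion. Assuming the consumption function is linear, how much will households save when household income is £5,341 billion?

MPC = (5123.68 − 4845.82)/(7148 − 6727) = 277.86/421 = 0.66
a = 4845.82 − 0.66(6727) = 4845.82 − 4439.82 = 406
C = 406 + 0.66(5341) = 3931.06
S = 5341 − 3931.06 = 1409.94

S = 1409.94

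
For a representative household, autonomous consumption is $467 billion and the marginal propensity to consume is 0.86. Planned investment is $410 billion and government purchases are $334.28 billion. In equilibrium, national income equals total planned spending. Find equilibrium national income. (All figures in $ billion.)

Y = C + I + G = 467 + 0.86Y + 410 + 334.28
Y − 0.86Y = 1211.28
0.14Y = 1211.28, so Y = 1211.28/0.14 = 8652

Y = 8652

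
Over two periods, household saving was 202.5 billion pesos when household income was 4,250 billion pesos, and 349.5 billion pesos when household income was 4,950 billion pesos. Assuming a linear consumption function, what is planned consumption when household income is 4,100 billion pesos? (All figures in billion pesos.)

MPS = ΔS/ΔY = (349.5 − 202.5)/(4950 − 4250) = 147/700 = 0.21
MPC = 1 − MPS = 0.79
Autonomous saving = 202.5 − 0.21(4250) = -690, so a = 690
C = 690 + 0.79(4100) = 690 + 3239 = 3929

C = 3929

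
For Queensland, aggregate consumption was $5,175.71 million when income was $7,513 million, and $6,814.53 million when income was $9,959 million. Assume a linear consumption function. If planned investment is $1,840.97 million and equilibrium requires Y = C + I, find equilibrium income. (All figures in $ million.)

MPC = (6814.53 − 5175.71)/(9959 − 7513) = 1638.82/2446 = 0.67
a = 5175.71 − 0.67(7513) = 142
Equilibrium: Y = 142 + 0.67Y + 1840.97
0.33Y = 1982.97, so Y = 1982.97/0.33 = 6009

Y = 6009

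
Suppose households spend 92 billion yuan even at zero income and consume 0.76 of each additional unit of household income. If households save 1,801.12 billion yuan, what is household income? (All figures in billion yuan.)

Y = 7888

S = Y − C = -92 + 0.24Y
-92 + 0.24Y = 1801.12, so 0.24Y = 1893.12 and Y = 7888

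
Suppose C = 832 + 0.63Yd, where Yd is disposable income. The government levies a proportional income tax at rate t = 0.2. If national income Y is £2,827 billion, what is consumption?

C = 2256.808

Yd = (1 − 0.2)(2827) = 0.8(2827) = 2261.6
C = 832 + 0.63(2261.6) = 832 + 1424.808 = 2256.808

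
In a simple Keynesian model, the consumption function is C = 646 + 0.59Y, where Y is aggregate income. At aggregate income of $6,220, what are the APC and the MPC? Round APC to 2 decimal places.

APC = 0.69; MPC = 0.59

MPC = 0.59 (the slope of the consumption function)
C = 646 + 0.59(6220) = 4315.8, so APC = 4315.8/6220 = 0.69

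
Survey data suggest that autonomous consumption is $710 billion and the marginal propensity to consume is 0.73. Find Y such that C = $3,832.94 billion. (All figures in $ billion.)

Y = 4278

710 + 0.73Y = 3832.94
0.73Y = 3122.94, so Y = 3122.94/0.73 = 4278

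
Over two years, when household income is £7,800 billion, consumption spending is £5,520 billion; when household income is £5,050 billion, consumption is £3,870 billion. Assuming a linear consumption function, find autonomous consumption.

a = 840

MPC = ΔC/ΔY = (5520 − 3870)/(7800 − 5050) = 1650/2750 = 0.6
a = C − MPC·Y = 3870 − 0.6(5050) = 3870 − 3030 = 840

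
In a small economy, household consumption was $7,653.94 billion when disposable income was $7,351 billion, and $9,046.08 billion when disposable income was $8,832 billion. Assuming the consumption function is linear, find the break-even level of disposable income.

MPC = (9046.08 − 7653.94)/(8832 − 7351) = 1392.14/1481 = 0.94
a = 7653.94 − 0.94(7351) = 7653.94 − 6909.94 = 744
Break-even: Y = a/(1−MPC) = 744/0.06 = 12400

Y = 12400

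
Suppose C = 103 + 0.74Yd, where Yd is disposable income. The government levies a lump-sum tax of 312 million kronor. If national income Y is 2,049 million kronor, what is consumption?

C = 1388.38

Yd = Y − T = 2049 − 312 = 1737
C = 103 + 0.74(1737) = 103 + 1285.38 = 1388.38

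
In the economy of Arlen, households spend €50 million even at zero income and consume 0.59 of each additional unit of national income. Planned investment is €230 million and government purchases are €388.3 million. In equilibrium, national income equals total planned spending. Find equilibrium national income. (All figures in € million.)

Y = C + I + G = 50 + 0.59Y + 230 + 388.3
Y − 0.59Y = 668.3
0.41Y = 668.3, so Y = 668.3/0.41 = 1630

Y = 1630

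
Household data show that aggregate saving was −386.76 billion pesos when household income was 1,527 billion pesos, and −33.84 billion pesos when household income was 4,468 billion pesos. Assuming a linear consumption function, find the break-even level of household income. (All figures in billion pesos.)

Y = 4750

MPS = ΔS/ΔY = (-33.84 − (-386.76))/(4468 − 1527) = 352.92/2941 = 0.12
MPC = 1 − MPS = 0.88
From S(1527) = -386.76: −a + 0.12(1527) = -386.76, so a = 183.24 − (-386.76) = 570
Break-even (S = 0): Y = a/MPS = 570/0.12 = 4750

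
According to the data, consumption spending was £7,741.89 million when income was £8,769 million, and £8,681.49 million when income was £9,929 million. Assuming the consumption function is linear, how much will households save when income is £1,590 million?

MPC = (8681.49 − 7741.89)/(9929 − 8769) = 939.6/1160 = 0.81
a = 7741.89 − 0.81(8769) = 7741.89 − 7102.89 = 639
C = 639 + 0.81(1590) = 1926.9
S = 1590 − 1926.9 = -336.9

S = -336.9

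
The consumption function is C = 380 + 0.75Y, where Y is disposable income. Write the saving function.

S = Y − C = Y − (380 + 0.75Y) = -380 + (1 − 0.75)Y

S = -380 + 0.25Y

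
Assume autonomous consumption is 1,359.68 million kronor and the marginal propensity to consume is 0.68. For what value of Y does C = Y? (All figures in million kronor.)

At break-even, C = Y: 1359.68 + 0.68Y = Y
0.32Y = 1359.68, so Y = 1359.68/0.32 = 4249

Y = 4249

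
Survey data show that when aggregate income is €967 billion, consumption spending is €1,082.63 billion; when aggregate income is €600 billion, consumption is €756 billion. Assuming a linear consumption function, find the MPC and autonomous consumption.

MPC = 0.89; a = 222

MPC = ΔC/ΔY = (1082.63 − 756)/(967 − 600) = 326.63/367 = 0.89
a = C − MPC·Y = 756 − 0.89(600) = 756 − 534 = 222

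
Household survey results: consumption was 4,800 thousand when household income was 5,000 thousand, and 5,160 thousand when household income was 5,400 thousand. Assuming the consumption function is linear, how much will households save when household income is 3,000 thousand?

S = 0

MPC = (5160 − 4800)/(5400 − 5000) = 360/400 = 0.9
a = 4800 − 0.9(5000) = 4800 − 4500 = 300
C = 300 + 0.9(3000) = 3000
S = 3000 − 3000 = 0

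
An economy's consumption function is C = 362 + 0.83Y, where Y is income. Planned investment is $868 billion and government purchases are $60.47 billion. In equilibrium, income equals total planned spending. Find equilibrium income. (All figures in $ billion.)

Y = C + I + G = 362 + 0.83Y + 868 + 60.47
Y − 0.83Y = 1290.47
0.17Y = 1290.47, so Y = 1290.47/0.17 = 7591

Y = 7591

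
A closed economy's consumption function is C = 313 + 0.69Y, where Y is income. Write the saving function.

S = Y − C = Y − (313 + 0.69Y) = -313 + (1 − 0.69)Y

S = -313 + 0.31Y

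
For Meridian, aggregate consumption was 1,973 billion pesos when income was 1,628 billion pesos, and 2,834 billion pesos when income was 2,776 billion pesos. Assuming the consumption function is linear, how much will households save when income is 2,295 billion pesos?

S = -178.25

MPC = (2834 − 1973)/(2776 − 1628) = 861/1148 = 0.75
a = 1973 − 0.75(1628) = 1973 − 1221 = 752
C = 752 + 0.75(2295) = 2473.25
S = 2295 − 2473.25 = -178.25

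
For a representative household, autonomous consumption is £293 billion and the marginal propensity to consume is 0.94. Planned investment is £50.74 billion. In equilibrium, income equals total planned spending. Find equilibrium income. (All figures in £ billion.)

Y = 5729

Y = C + I = 293 + 0.94Y + 50.74
Y − 0.94Y = 343.74
0.06Y = 343.74, so Y = 343.74/0.06 = 5729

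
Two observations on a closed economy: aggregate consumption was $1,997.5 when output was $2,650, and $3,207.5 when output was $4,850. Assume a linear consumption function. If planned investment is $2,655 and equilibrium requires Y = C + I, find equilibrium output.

Y = 7100

MPC = (3207.5 − 1997.5)/(4850 − 2650) = 1210/2200 = 0.55
a = 1997.5 − 0.55(2650) = 540
Equilibrium: Y = 540 + 0.55Y + 2655
0.45Y = 3195, so Y = 3195/0.45 = 7100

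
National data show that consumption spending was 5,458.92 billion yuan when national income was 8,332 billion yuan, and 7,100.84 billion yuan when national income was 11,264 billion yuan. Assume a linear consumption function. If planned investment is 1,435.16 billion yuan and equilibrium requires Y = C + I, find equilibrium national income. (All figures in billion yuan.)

Y = 5064

MPC = (7100.84 − 5458.92)/(11264 − 8332) = 1641.92/2932 = 0.56
a = 5458.92 − 0.56(8332) = 793
Equilibrium: Y = 793 + 0.56Y + 1435.16
0.44Y = 2228.16, so Y = 2228.16/0.44 = 5064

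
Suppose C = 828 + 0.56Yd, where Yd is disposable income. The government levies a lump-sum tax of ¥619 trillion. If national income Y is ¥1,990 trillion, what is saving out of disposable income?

S = -224.76

Yd = Y − T = 1990 − 619 = 1371
C = 828 + 0.56(1371) = 828 + 767.76 = 1595.76
S = Yd − C = 1371 − 1595.76 = -224.76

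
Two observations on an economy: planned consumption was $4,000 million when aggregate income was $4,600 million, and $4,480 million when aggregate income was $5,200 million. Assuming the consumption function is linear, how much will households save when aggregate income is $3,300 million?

S = 340

MPC = (4480 − 4000)/(5200 − 4600) = 480/600 = 0.8
a = 4000 − 0.8(4600) = 4000 − 3680 = 320
C = 320 + 0.8(3300) = 2960
S = 3300 − 2960 = 340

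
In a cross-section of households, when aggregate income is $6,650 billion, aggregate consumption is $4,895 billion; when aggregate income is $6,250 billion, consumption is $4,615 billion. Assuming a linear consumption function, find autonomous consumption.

MPC = ΔC/ΔY = (4895 − 4615)/(6650 − 6250) = 280/400 = 0.7
a = C − MPC·Y = 4615 − 0.7(6250) = 4615 − 4375 = 240

a = 240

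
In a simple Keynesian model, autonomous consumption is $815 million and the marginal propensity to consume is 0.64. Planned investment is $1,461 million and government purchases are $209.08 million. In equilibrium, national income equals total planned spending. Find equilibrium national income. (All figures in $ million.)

Y = C + I + G = 815 + 0.64Y + 1461 + 209.08
Y − 0.64Y = 2485.08
0.36Y = 2485.08, so Y = 2485.08/0.36 = 6903

Y = 6903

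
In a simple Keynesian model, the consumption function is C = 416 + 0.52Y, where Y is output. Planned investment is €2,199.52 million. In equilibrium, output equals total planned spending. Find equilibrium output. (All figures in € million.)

Y = 5449

Y = C + I = 416 + 0.52Y + 2199.52
Y − 0.52Y = 2615.52
0.48Y = 2615.52, so Y = 2615.52/0.48 = 5449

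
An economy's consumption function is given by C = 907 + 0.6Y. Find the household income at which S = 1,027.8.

Y = 4837

S = Y − C = -907 + 0.4Y
-907 + 0.4Y = 1027.8, so 0.4Y = 1934.8 and Y = 4837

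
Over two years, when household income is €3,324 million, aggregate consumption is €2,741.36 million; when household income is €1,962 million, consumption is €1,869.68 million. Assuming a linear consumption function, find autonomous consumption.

a = 614

MPC = ΔC/ΔY = (2741.36 − 1869.68)/(3324 − 1962) = 871.68/1362 = 0.64
a = C − MPC·Y = 1869.68 − 0.64(1962) = 1869.68 − 1255.68 = 614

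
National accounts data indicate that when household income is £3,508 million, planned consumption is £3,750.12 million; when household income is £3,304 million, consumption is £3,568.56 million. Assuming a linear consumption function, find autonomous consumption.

MPC = ΔC/ΔY = (3750.12 − 3568.56)/(3508 − 3304) = 181.56/204 = 0.89
a = C − MPC·Y = 3568.56 − 0.89(3304) = 3568.56 − 2940.56 = 628

a = 628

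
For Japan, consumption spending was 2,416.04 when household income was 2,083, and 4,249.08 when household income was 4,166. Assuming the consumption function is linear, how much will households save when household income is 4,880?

MPC = (4249.08 − 2416.04)/(4166 − 2083) = 1833.04/2083 = 0.88
a = 2416.04 − 0.88(2083) = 2416.04 − 1833.04 = 583
C = 583 + 0.88(4880) = 4877.4
S = 4880 − 4877.4 = 2.6

S = 2.6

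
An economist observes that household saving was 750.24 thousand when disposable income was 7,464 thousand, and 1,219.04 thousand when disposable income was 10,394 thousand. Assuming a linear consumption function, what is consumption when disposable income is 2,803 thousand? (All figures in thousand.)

C = 2798.52

MPS = ΔS/ΔY = (1219.04 − 750.24)/(10394 − 7464) = 468.8/2930 = 0.16
MPC = 1 − MPS = 0.84
Autonomous saving = 750.24 − 0.16(7464) = -444, so a = 444
C = 444 + 0.84(2803) = 444 + 2354.52 = 2798.52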